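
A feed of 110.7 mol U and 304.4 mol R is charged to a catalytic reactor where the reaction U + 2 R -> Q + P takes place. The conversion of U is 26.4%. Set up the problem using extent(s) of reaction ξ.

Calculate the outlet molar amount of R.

246 mol

U reacted = 0.264 × 110.7 = 29.22 mol; ν_U = −1, so ξ = 29.22/1 = 29.22 mol.
Outlet amounts (n = n₀ + ν ξ):
  U: 110.7 − 1(29.22) = 81.48
  R: 304.4 − 2(29.22) = 246
  Q: 0 + 1(29.22) = 29.22
  P: 0 + 1(29.22) = 29.22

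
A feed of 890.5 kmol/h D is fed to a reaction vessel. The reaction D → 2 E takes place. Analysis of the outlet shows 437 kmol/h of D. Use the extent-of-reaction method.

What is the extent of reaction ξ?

ξ = 454 kmol/h

For D: n = n₀ − 1ξ → 437 = 890.5 − 1ξ, giving ξ = 453.5 kmol/h.
Outlet amounts (n = n₀ + ν ξ):
  D: 890.5 − 1(453.5) = 437
  E: 0 + 2(453.5) = 907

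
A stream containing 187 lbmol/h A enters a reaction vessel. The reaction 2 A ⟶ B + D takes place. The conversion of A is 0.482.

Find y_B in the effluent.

A reacted = 0.482 × 187 = 90.13 lbmol/h; ν_A = −2, so ξ = 90.13/2 = 45.07 lbmol/h.
Outlet amounts (n = n₀ + ν ξ):
  A: 187 − 2(45.07) = 96.87
  B: 0 + 1(45.07) = 45.07
  D: 0 + 1(45.07) = 45.07
Total out = 187 lbmol/h; y_B = 45.07 / 187 = 0.241.

0.241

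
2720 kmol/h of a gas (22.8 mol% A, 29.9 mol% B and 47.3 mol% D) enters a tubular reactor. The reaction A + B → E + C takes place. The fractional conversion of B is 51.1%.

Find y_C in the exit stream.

0.153

B reacted = 0.511 × 813.3 = 415.6 kmol/h; ν_B = −1, so ξ = 415.6/1 = 415.6 kmol/h.
Outlet amounts (n = n₀ + ν ξ):
  A: 620.2 − 1(415.6) = 204.6
  B: 813.3 − 1(415.6) = 397.7
  E: 0 + 1(415.6) = 415.6
  C: 0 + 1(415.6) = 415.6
  D: 1287 (inert)
Total out = 2720 kmol/h; y_C = 415.6 / 2720 = 0.1528.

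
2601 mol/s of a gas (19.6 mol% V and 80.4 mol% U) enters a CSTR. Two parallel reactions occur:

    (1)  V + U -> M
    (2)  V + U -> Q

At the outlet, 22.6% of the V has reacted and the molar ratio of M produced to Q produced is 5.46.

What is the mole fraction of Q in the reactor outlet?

Conversion of V: V consumed = 0.226 × 509.8 = 115.2 mol/s = 1ξ₁ + 1ξ₂.
Selectivity: 1ξ₁ / (1ξ₂) = 5.46 → ξ₁ = 5.46 ξ₂.
Substitute: (1·5.46 + 1) ξ₂ = 115.2 → ξ₂ = 17.83 mol/s, ξ₁ = 97.38 mol/s.
Outlet amounts (n = n₀ + Σ ν·ξ):
  V: 509.8 − 1(97.38) − 1(17.83) = 394.6
  U: 2091 − 1(97.38) − 1(17.83) = 1976
  M: 0 + 1(97.38) = 97.38
  Q: 0 + 1(17.83) = 17.83
Total out = 2486 mol/s; y_Q = 17.83 / 2486 = 0.007175.

0.00717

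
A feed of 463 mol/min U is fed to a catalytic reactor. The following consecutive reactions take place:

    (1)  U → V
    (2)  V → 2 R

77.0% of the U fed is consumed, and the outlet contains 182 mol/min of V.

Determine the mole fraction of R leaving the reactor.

Conversion of U: U consumed = 1ξ₁ = 0.77 × 463 → ξ₁ = 356.5 mol/min.
V balance: n_V = 0 + 1ξ₁ − 1ξ₂ = 182 → ξ₂ = (1·356.5 − 182)/1 = 174.5 mol/min.
Outlet amounts (n = n₀ + Σ ν·ξ):
  U: 463 − 1(356.5) = 106.5
  V: 0 + 1(356.5) − 1(174.5) = 182
  R: 0 + 2(174.5) = 349
Total out = 637.5 mol/min; y_R = 349 / 637.5 = 0.5475.

0.547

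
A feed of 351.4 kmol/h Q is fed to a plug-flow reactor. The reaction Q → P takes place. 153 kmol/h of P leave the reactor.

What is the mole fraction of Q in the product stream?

0.565

For P: n = n₀ + 1ξ → 153 = 0 + 1ξ, giving ξ = 153 kmol/h.
Outlet amounts (n = n₀ + ν ξ):
  Q: 351.4 − 1(153) = 198.4
  P: 0 + 1(153) = 153
Total out = 351.4 kmol/h; y_Q = 198.4 / 351.4 = 0.5646.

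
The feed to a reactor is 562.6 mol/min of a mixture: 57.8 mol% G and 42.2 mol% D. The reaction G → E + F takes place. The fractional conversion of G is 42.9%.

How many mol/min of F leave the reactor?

G reacted = 0.429 × 325.2 = 139.5 mol/min; ν_G = −1, so ξ = 139.5/1 = 139.5 mol/min.
Outlet amounts (n = n₀ + ν ξ):
  G: 325.2 − 1(139.5) = 185.7
  E: 0 + 1(139.5) = 139.5
  F: 0 + 1(139.5) = 139.5
  D: 237.4 (inert)

140 mol/min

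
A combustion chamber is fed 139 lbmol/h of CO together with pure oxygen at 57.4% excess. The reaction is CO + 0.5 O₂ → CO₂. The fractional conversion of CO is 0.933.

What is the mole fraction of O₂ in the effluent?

Stoichiometric O₂ = 0.5 × 139 = 69.5 lbmol/h; O₂ fed = 69.5 × 1.574 = 109.4 lbmol/h.
Fuel reacted = 0.933 × 139 → ξ = 129.7 lbmol/h.
Outlet (n = n₀ + ν ξ):
  CO: 139 − 1(129.7) = 9.313
  O₂: 109.4 − 0.5(129.7) = 44.55
  CO₂: 0 + 1(129.7) = 129.7
Total out = 183.5 lbmol/h; y_O₂ = 44.55 / 183.5 = 0.2427.

0.243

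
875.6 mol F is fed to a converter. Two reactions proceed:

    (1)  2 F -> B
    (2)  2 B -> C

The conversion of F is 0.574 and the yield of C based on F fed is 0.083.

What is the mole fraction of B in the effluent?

Conversion of F: F consumed = 2ξ₁ = 0.574 × 875.6 → ξ₁ = 251.3 mol.
Yield of C: 1ξ₂ / 875.6 = 0.083 → ξ₂ = 72.67 mol.
Outlet amounts (n = n₀ + Σ ν·ξ):
  F: 875.6 − 2(251.3) = 373
  B: 0 + 1(251.3) − 2(72.67) = 105.9
  C: 0 + 1(72.67) = 72.67
Total out = 551.6 mol; y_B = 105.9 / 551.6 = 0.1921.

0.192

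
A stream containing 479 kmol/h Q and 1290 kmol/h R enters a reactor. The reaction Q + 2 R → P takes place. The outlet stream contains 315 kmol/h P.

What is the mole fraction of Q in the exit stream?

0.144

For P: n = n₀ + 1ξ → 315 = 0 + 1ξ, giving ξ = 315 kmol/h.
Outlet amounts (n = n₀ + ν ξ):
  Q: 479 − 1(315) = 164
  R: 1290 − 2(315) = 660
  P: 0 + 1(315) = 315
Total out = 1139 kmol/h; y_Q = 164 / 1139 = 0.144.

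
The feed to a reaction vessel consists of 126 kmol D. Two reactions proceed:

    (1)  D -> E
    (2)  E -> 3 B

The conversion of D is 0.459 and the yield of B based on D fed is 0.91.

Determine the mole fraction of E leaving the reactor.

Conversion of D: D consumed = 1ξ₁ = 0.459 × 126 → ξ₁ = 57.83 kmol.
Yield of B: 3ξ₂ / 126 = 0.91 → ξ₂ = 38.22 kmol.
Outlet amounts (n = n₀ + Σ ν·ξ):
  D: 126 − 1(57.83) = 68.17
  E: 0 + 1(57.83) − 1(38.22) = 19.61
  B: 0 + 3(38.22) = 114.7
Total out = 202.4 kmol; y_E = 19.61 / 202.4 = 0.09689.

0.0969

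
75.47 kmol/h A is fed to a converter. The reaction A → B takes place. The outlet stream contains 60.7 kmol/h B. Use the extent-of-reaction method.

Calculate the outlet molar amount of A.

14.8 kmol/h

For B: n = n₀ + 1ξ → 60.7 = 0 + 1ξ, giving ξ = 60.7 kmol/h.
Outlet amounts (n = n₀ + ν ξ):
  A: 75.47 − 1(60.7) = 14.77
  B: 0 + 1(60.7) = 60.7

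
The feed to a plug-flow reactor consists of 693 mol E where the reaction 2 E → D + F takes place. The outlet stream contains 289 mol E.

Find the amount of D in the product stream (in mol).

For E: n = n₀ − 2ξ → 289 = 693 − 2ξ, giving ξ = 202 mol.
Outlet amounts (n = n₀ + ν ξ):
  E: 693 − 2(202) = 289
  D: 0 + 1(202) = 202
  F: 0 + 1(202) = 202

202 mol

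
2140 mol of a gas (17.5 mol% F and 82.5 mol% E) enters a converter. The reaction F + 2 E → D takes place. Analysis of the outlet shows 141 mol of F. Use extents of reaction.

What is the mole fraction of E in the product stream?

For F: n = n₀ − 1ξ → 141 = 374.5 − 1ξ, giving ξ = 233.5 mol.
Outlet amounts (n = n₀ + ν ξ):
  F: 374.5 − 1(233.5) = 141
  E: 1766 − 2(233.5) = 1298
  D: 0 + 1(233.5) = 233.5
Total out = 1673 mol; y_E = 1298 / 1673 = 0.7762.

0.776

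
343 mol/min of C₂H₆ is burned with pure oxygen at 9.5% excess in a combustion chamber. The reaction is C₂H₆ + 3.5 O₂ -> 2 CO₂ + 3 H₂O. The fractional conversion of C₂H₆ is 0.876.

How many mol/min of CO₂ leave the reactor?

601 mol/min

Stoichiometric O₂ = 3.5 × 343 = 1200 mol/min; O₂ fed = 1200 × 1.095 = 1315 mol/min.
Fuel reacted = 0.876 × 343 → ξ = 300.5 mol/min.
Outlet (n = n₀ + ν ξ):
  C₂H₆: 343 − 1(300.5) = 42.53
  O₂: 1315 − 3.5(300.5) = 262.9
  CO₂: 0 + 2(300.5) = 600.9
  H₂O: 0 + 3(300.5) = 901.4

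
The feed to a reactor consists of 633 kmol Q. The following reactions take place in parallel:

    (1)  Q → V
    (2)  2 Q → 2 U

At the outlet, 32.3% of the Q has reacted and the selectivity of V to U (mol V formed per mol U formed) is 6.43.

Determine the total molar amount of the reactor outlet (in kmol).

633 kmol

Conversion of Q: Q consumed = 0.323 × 633 = 204.5 kmol = 1ξ₁ + 2ξ₂.
Selectivity: 1ξ₁ / (2ξ₂) = 6.43 → ξ₁ = 12.86 ξ₂.
Substitute: (1·12.86 + 2) ξ₂ = 204.5 → ξ₂ = 13.76 kmol, ξ₁ = 176.9 kmol.
Outlet amounts (n = n₀ + Σ ν·ξ):
  Q: 633 − 1(176.9) − 2(13.76) = 428.5
  V: 0 + 1(176.9) = 176.9
  U: 0 + 2(13.76) = 27.52
Total out = 428.5 + 176.9 + 27.52 = 633 kmol.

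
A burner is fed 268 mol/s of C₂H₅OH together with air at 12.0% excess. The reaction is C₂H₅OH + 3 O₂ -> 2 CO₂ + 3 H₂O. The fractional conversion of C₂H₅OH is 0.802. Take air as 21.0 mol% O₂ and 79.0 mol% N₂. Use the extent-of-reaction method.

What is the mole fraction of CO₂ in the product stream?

0.0901

Stoichiometric O₂ = 3 × 268 = 804 mol/s; O₂ fed = 804 × 1.120 = 900.5 mol/s.
N₂ fed = 900.5 × 79/21 = 3388 mol/s.
Fuel reacted = 0.802 × 268 → ξ = 214.9 mol/s.
Outlet (n = n₀ + ν ξ):
  C₂H₅OH: 268 − 1(214.9) = 53.06
  O₂: 900.5 − 3(214.9) = 255.7
  N₂: 3388 (inert)
  CO₂: 0 + 2(214.9) = 429.9
  H₂O: 0 + 3(214.9) = 644.8
Total out = 4771 mol/s; y_CO₂ = 429.9 / 4771 = 0.0901.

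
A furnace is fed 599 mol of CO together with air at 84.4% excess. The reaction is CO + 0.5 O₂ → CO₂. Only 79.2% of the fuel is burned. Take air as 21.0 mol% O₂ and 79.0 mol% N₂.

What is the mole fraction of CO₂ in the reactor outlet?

Stoichiometric O₂ = 0.5 × 599 = 299.5 mol; O₂ fed = 299.5 × 1.844 = 552.3 mol.
N₂ fed = 552.3 × 79/21 = 2078 mol.
Fuel reacted = 0.792 × 599 → ξ = 474.4 mol.
Outlet (n = n₀ + ν ξ):
  CO: 599 − 1(474.4) = 124.6
  O₂: 552.3 − 0.5(474.4) = 315.1
  N₂: 2078 (inert)
  CO₂: 0 + 1(474.4) = 474.4
Total out = 2992 mol; y_CO₂ = 474.4 / 2992 = 0.1586.

0.159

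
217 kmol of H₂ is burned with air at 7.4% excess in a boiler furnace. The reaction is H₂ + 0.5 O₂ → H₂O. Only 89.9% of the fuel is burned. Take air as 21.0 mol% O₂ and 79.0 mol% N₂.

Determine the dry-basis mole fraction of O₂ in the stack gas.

Stoichiometric O₂ = 0.5 × 217 = 108.5 kmol; O₂ fed = 108.5 × 1.074 = 116.5 kmol.
N₂ fed = 116.5 × 79/21 = 438.4 kmol.
Fuel reacted = 0.899 × 217 → ξ = 195.1 kmol.
Outlet (n = n₀ + ν ξ):
  H₂: 217 − 1(195.1) = 21.92
  O₂: 116.5 − 0.5(195.1) = 18.99
  N₂: 438.4 (inert)
  H₂O: 0 + 1(195.1) = 195.1
Dry total = 479.3 kmol; y_O₂ (dry) = 18.99 / 479.3 = 0.03962.

0.0396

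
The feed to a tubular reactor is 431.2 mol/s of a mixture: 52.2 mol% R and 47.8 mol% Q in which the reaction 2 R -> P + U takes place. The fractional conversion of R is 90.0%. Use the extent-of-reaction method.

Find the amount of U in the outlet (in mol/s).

R reacted = 0.9 × 225.1 = 202.6 mol/s; ν_R = −2, so ξ = 202.6/2 = 101.3 mol/s.
Outlet amounts (n = n₀ + ν ξ):
  R: 225.1 − 2(101.3) = 22.51
  P: 0 + 1(101.3) = 101.3
  U: 0 + 1(101.3) = 101.3
  Q: 206.1 (inert)

101 mol/s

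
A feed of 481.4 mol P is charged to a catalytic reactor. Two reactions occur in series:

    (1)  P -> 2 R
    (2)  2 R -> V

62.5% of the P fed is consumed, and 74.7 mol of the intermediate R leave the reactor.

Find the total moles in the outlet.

Conversion of P: P consumed = 1ξ₁ = 0.625 × 481.4 → ξ₁ = 300.9 mol.
R balance: n_R = 0 + 2ξ₁ − 2ξ₂ = 74.7 → ξ₂ = (2·300.9 − 74.7)/2 = 263.5 mol.
Outlet amounts (n = n₀ + Σ ν·ξ):
  P: 481.4 − 1(300.9) = 180.5
  R: 0 + 2(300.9) − 2(263.5) = 74.7
  V: 0 + 1(263.5) = 263.5
Total out = 180.5 + 74.7 + 263.5 = 518.8 mol.

519 mol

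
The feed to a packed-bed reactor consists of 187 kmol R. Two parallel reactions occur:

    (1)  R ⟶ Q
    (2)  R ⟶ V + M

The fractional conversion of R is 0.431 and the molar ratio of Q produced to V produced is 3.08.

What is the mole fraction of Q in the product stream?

Conversion of R: R consumed = 0.431 × 187 = 80.6 kmol = 1ξ₁ + 1ξ₂.
Selectivity: 1ξ₁ / (1ξ₂) = 3.08 → ξ₁ = 3.08 ξ₂.
Substitute: (1·3.08 + 1) ξ₂ = 80.6 → ξ₂ = 19.75 kmol, ξ₁ = 60.84 kmol.
Outlet amounts (n = n₀ + Σ ν·ξ):
  R: 187 − 1(60.84) − 1(19.75) = 106.4
  Q: 0 + 1(60.84) = 60.84
  V: 0 + 1(19.75) = 19.75
  M: 0 + 1(19.75) = 19.75
Total out = 206.8 kmol; y_Q = 60.84 / 206.8 = 0.2943.

0.294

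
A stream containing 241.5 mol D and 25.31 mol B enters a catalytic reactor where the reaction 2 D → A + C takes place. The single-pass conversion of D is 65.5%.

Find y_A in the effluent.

D reacted = 0.655 × 241.5 = 158.2 mol; ν_D = −2, so ξ = 158.2/2 = 79.09 mol.
Outlet amounts (n = n₀ + ν ξ):
  D: 241.5 − 2(79.09) = 83.32
  A: 0 + 1(79.09) = 79.09
  C: 0 + 1(79.09) = 79.09
  B: 25.31 (inert)
Total out = 266.8 mol; y_A = 79.09 / 266.8 = 0.2964.

0.296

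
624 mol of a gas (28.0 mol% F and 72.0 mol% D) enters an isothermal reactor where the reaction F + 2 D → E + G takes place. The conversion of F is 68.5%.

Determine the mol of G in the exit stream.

F reacted = 0.685 × 174.7 = 119.7 mol; ν_F = −1, so ξ = 119.7/1 = 119.7 mol.
Outlet amounts (n = n₀ + ν ξ):
  F: 174.7 − 1(119.7) = 55.04
  D: 449.3 − 2(119.7) = 209.9
  E: 0 + 1(119.7) = 119.7
  G: 0 + 1(119.7) = 119.7

120 mol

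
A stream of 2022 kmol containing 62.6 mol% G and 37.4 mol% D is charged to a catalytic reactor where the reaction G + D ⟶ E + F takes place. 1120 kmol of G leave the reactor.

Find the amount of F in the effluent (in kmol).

146 kmol

For G: n = n₀ − 1ξ → 1120 = 1266 − 1ξ, giving ξ = 145.8 kmol.
Outlet amounts (n = n₀ + ν ξ):
  G: 1266 − 1(145.8) = 1120
  D: 756.2 − 1(145.8) = 610.5
  E: 0 + 1(145.8) = 145.8
  F: 0 + 1(145.8) = 145.8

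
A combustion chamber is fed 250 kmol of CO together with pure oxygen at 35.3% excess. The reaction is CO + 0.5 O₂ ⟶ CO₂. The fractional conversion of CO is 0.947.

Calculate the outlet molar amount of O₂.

50.8 kmol

Stoichiometric O₂ = 0.5 × 250 = 125 kmol; O₂ fed = 125 × 1.353 = 169.1 kmol.
Fuel reacted = 0.947 × 250 → ξ = 236.8 kmol.
Outlet (n = n₀ + ν ξ):
  CO: 250 − 1(236.8) = 13.25
  O₂: 169.1 − 0.5(236.8) = 50.75
  CO₂: 0 + 1(236.8) = 236.8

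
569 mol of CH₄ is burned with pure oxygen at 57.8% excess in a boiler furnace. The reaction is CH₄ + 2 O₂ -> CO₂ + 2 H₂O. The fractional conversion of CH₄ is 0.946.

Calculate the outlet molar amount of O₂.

719 mol

Stoichiometric O₂ = 2 × 569 = 1138 mol; O₂ fed = 1138 × 1.578 = 1796 mol.
Fuel reacted = 0.946 × 569 → ξ = 538.3 mol.
Outlet (n = n₀ + ν ξ):
  CH₄: 569 − 1(538.3) = 30.73
  O₂: 1796 − 2(538.3) = 719.2
  CO₂: 0 + 1(538.3) = 538.3
  H₂O: 0 + 2(538.3) = 1077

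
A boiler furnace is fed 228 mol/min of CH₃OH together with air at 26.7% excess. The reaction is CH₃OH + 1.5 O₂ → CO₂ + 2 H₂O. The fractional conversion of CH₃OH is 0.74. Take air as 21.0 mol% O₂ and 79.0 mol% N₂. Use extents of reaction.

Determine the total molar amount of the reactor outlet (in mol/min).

Stoichiometric O₂ = 1.5 × 228 = 342 mol/min; O₂ fed = 342 × 1.267 = 433.3 mol/min.
N₂ fed = 433.3 × 79/21 = 1630 mol/min.
Fuel reacted = 0.74 × 228 → ξ = 168.7 mol/min.
Outlet (n = n₀ + ν ξ):
  CH₃OH: 228 − 1(168.7) = 59.28
  O₂: 433.3 − 1.5(168.7) = 180.2
  N₂: 1630 (inert)
  CO₂: 0 + 1(168.7) = 168.7
  H₂O: 0 + 2(168.7) = 337.4
Total out = 59.28 + 180.2 + 1630 + 168.7 + 337.4 = 2376 mol/min.

2380 mol/min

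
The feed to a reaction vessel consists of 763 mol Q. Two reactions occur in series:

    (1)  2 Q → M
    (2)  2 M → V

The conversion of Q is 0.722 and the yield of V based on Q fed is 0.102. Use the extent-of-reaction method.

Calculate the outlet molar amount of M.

120 mol

Conversion of Q: Q consumed = 2ξ₁ = 0.722 × 763 → ξ₁ = 275.4 mol.
Yield of V: 1ξ₂ / 763 = 0.102 → ξ₂ = 77.83 mol.
Outlet amounts (n = n₀ + Σ ν·ξ):
  Q: 763 − 2(275.4) = 212.1
  M: 0 + 1(275.4) − 2(77.83) = 119.8
  V: 0 + 1(77.83) = 77.83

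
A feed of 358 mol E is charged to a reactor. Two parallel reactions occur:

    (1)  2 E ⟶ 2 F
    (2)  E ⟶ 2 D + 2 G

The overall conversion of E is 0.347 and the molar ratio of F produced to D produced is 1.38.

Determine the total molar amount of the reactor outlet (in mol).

457 mol

Conversion of E: E consumed = 0.347 × 358 = 124.2 mol = 2ξ₁ + 1ξ₂.
Selectivity: 2ξ₁ / (2ξ₂) = 1.38 → ξ₁ = 1.38 ξ₂.
Substitute: (2·1.38 + 1) ξ₂ = 124.2 → ξ₂ = 33.04 mol, ξ₁ = 45.59 mol.
Outlet amounts (n = n₀ + Σ ν·ξ):
  E: 358 − 2(45.59) − 1(33.04) = 233.8
  F: 0 + 2(45.59) = 91.19
  D: 0 + 2(33.04) = 66.08
  G: 0 + 2(33.04) = 66.08
Total out = 233.8 + 91.19 + 66.08 + 66.08 = 457.1 mol.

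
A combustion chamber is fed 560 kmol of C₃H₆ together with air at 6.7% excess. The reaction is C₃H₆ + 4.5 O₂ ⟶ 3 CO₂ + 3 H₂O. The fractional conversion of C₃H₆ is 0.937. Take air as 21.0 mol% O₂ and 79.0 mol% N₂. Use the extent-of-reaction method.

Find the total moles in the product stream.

13600 kmol

Stoichiometric O₂ = 4.5 × 560 = 2520 kmol; O₂ fed = 2520 × 1.067 = 2689 kmol.
N₂ fed = 2689 × 79/21 = 10120 kmol.
Fuel reacted = 0.937 × 560 → ξ = 524.7 kmol.
Outlet (n = n₀ + ν ξ):
  C₃H₆: 560 − 1(524.7) = 35.28
  O₂: 2689 − 4.5(524.7) = 327.6
  N₂: 10120 (inert)
  CO₂: 0 + 3(524.7) = 1574
  H₂O: 0 + 3(524.7) = 1574
Total out = 35.28 + 327.6 + 10120 + 1574 + 1574 = 13630 kmol.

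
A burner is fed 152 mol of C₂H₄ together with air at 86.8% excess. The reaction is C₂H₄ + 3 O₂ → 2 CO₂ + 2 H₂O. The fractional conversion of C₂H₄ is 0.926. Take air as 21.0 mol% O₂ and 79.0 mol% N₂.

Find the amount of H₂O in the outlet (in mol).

282 mol

Stoichiometric O₂ = 3 × 152 = 456 mol; O₂ fed = 456 × 1.868 = 851.8 mol.
N₂ fed = 851.8 × 79/21 = 3204 mol.
Fuel reacted = 0.926 × 152 → ξ = 140.8 mol.
Outlet (n = n₀ + ν ξ):
  C₂H₄: 152 − 1(140.8) = 11.25
  O₂: 851.8 − 3(140.8) = 429.6
  N₂: 3204 (inert)
  CO₂: 0 + 2(140.8) = 281.5
  H₂O: 0 + 2(140.8) = 281.5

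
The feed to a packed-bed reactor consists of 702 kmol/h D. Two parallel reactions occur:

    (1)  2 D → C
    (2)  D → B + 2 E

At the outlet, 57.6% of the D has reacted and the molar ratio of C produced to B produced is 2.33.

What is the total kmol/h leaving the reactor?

678 kmol/h

Conversion of D: D consumed = 0.576 × 702 = 404.4 kmol/h = 2ξ₁ + 1ξ₂.
Selectivity: 1ξ₁ / (1ξ₂) = 2.33 → ξ₁ = 2.33 ξ₂.
Substitute: (2·2.33 + 1) ξ₂ = 404.4 → ξ₂ = 71.44 kmol/h, ξ₁ = 166.5 kmol/h.
Outlet amounts (n = n₀ + Σ ν·ξ):
  D: 702 − 2(166.5) − 1(71.44) = 297.6
  C: 0 + 1(166.5) = 166.5
  B: 0 + 1(71.44) = 71.44
  E: 0 + 2(71.44) = 142.9
Total out = 297.6 + 166.5 + 71.44 + 142.9 = 678.4 kmol/h.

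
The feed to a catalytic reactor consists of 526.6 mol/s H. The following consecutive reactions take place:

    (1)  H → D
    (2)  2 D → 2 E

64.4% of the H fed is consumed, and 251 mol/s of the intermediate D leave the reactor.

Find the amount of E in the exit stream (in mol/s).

Conversion of H: H consumed = 1ξ₁ = 0.644 × 526.6 → ξ₁ = 339.1 mol/s.
D balance: n_D = 0 + 1ξ₁ − 2ξ₂ = 251 → ξ₂ = (1·339.1 − 251)/2 = 44.07 mol/s.
Outlet amounts (n = n₀ + Σ ν·ξ):
  H: 526.6 − 1(339.1) = 187.5
  D: 0 + 1(339.1) − 2(44.07) = 251
  E: 0 + 2(44.07) = 88.13

88.1 mol/s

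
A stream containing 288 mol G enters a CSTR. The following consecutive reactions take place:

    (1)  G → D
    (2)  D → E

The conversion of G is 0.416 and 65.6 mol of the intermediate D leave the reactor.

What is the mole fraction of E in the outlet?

Conversion of G: G consumed = 1ξ₁ = 0.416 × 288 → ξ₁ = 119.8 mol.
D balance: n_D = 0 + 1ξ₁ − 1ξ₂ = 65.6 → ξ₂ = (1·119.8 − 65.6)/1 = 54.21 mol.
Outlet amounts (n = n₀ + Σ ν·ξ):
  G: 288 − 1(119.8) = 168.2
  D: 0 + 1(119.8) − 1(54.21) = 65.6
  E: 0 + 1(54.21) = 54.21
Total out = 288 mol; y_E = 54.21 / 288 = 0.1882.

0.188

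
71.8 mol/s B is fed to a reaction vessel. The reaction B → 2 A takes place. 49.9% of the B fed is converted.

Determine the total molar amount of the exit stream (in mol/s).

108 mol/s

B reacted = 0.499 × 71.8 = 35.83 mol/s; ν_B = −1, so ξ = 35.83/1 = 35.83 mol/s.
Outlet amounts (n = n₀ + ν ξ):
  B: 71.8 − 1(35.83) = 35.97
  A: 0 + 2(35.83) = 71.66
Total out = 35.97 + 71.66 = 107.6 mol/s.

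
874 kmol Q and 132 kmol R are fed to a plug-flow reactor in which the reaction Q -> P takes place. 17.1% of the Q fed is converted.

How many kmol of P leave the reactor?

Q reacted = 0.171 × 874 = 149.5 kmol; ν_Q = −1, so ξ = 149.5/1 = 149.5 kmol.
Outlet amounts (n = n₀ + ν ξ):
  Q: 874 − 1(149.5) = 724.5
  P: 0 + 1(149.5) = 149.5
  R: 132 (inert)

149 kmol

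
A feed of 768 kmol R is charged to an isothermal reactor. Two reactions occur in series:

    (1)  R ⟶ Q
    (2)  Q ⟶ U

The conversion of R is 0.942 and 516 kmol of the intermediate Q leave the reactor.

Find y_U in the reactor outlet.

0.27

Conversion of R: R consumed = 1ξ₁ = 0.942 × 768 → ξ₁ = 723.5 kmol.
Q balance: n_Q = 0 + 1ξ₁ − 1ξ₂ = 516 → ξ₂ = (1·723.5 − 516)/1 = 207.5 kmol.
Outlet amounts (n = n₀ + Σ ν·ξ):
  R: 768 − 1(723.5) = 44.54
  Q: 0 + 1(723.5) − 1(207.5) = 516
  U: 0 + 1(207.5) = 207.5
Total out = 768 kmol; y_U = 207.5 / 768 = 0.2701.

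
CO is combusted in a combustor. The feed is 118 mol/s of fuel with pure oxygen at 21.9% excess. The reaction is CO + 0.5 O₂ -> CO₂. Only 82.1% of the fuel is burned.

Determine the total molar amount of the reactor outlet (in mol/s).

Stoichiometric O₂ = 0.5 × 118 = 59 mol/s; O₂ fed = 59 × 1.219 = 71.92 mol/s.
Fuel reacted = 0.821 × 118 → ξ = 96.88 mol/s.
Outlet (n = n₀ + ν ξ):
  CO: 118 − 1(96.88) = 21.12
  O₂: 71.92 − 0.5(96.88) = 23.48
  CO₂: 0 + 1(96.88) = 96.88
Total out = 21.12 + 23.48 + 96.88 = 141.5 mol/s.

141 mol/s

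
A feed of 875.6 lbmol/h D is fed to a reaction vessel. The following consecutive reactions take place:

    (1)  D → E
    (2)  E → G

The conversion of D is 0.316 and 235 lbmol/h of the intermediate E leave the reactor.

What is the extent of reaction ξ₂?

ξ₂ = 41.7 lbmol/h

Conversion of D: D consumed = 1ξ₁ = 0.316 × 875.6 → ξ₁ = 276.7 lbmol/h.
E balance: n_E = 0 + 1ξ₁ − 1ξ₂ = 235 → ξ₂ = (1·276.7 − 235)/1 = 41.69 lbmol/h.
Outlet amounts (n = n₀ + Σ ν·ξ):
  D: 875.6 − 1(276.7) = 598.9
  E: 0 + 1(276.7) − 1(41.69) = 235
  G: 0 + 1(41.69) = 41.69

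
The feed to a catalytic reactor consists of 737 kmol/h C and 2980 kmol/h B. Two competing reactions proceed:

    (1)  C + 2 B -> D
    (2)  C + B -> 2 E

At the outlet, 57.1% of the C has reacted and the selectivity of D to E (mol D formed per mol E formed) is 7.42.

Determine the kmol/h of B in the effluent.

Conversion of C: C consumed = 0.571 × 737 = 420.8 kmol/h = 1ξ₁ + 1ξ₂.
Selectivity: 1ξ₁ / (2ξ₂) = 7.42 → ξ₁ = 14.84 ξ₂.
Substitute: (1·14.84 + 1) ξ₂ = 420.8 → ξ₂ = 26.57 kmol/h, ξ₁ = 394.3 kmol/h.
Outlet amounts (n = n₀ + Σ ν·ξ):
  C: 737 − 1(394.3) − 1(26.57) = 316.2
  B: 2980 − 2(394.3) − 1(26.57) = 2165
  D: 0 + 1(394.3) = 394.3
  E: 0 + 2(26.57) = 53.13

2160 kmol/h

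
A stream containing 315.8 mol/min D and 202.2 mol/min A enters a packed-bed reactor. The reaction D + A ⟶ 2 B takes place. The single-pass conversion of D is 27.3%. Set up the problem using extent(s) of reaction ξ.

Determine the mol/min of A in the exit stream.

D reacted = 0.273 × 315.8 = 86.21 mol/min; ν_D = −1, so ξ = 86.21/1 = 86.21 mol/min.
Outlet amounts (n = n₀ + ν ξ):
  D: 315.8 − 1(86.21) = 229.6
  A: 202.2 − 1(86.21) = 116
  B: 0 + 2(86.21) = 172.4

116 mol/min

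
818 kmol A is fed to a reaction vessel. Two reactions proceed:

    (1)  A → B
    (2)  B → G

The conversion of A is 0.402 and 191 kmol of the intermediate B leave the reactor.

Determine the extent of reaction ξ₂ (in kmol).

Conversion of A: A consumed = 1ξ₁ = 0.402 × 818 → ξ₁ = 328.8 kmol.
B balance: n_B = 0 + 1ξ₁ − 1ξ₂ = 191 → ξ₂ = (1·328.8 − 191)/1 = 137.8 kmol.
Outlet amounts (n = n₀ + Σ ν·ξ):
  A: 818 − 1(328.8) = 489.2
  B: 0 + 1(328.8) − 1(137.8) = 191
  G: 0 + 1(137.8) = 137.8

ξ₂ = 138 kmol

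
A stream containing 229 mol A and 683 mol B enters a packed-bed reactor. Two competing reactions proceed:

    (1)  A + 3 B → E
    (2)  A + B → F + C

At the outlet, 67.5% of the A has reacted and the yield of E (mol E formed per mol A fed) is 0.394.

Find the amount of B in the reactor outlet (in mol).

348 mol

Yield of E: 1ξ₁ / 229 = 0.394 → ξ₁ = 90.23 mol.
Conversion of A: 1ξ₁ + 1ξ₂ = 0.675 × 229 = 154.6 → ξ₂ = 64.35 mol.
Outlet amounts (n = n₀ + Σ ν·ξ):
  A: 229 − 1(90.23) − 1(64.35) = 74.42
  B: 683 − 3(90.23) − 1(64.35) = 348
  E: 0 + 1(90.23) = 90.23
  F: 0 + 1(64.35) = 64.35
  C: 0 + 1(64.35) = 64.35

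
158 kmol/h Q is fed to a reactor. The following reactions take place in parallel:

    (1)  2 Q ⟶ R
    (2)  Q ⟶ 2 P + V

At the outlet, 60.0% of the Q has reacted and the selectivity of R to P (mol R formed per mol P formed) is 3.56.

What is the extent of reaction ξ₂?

Conversion of Q: Q consumed = 0.6 × 158 = 94.8 kmol/h = 2ξ₁ + 1ξ₂.
Selectivity: 1ξ₁ / (2ξ₂) = 3.56 → ξ₁ = 7.12 ξ₂.
Substitute: (2·7.12 + 1) ξ₂ = 94.8 → ξ₂ = 6.22 kmol/h, ξ₁ = 44.29 kmol/h.
Outlet amounts (n = n₀ + Σ ν·ξ):
  Q: 158 − 2(44.29) − 1(6.22) = 63.2
  R: 0 + 1(44.29) = 44.29
  P: 0 + 2(6.22) = 12.44
  V: 0 + 1(6.22) = 6.22

ξ₂ = 6.22 kmol/h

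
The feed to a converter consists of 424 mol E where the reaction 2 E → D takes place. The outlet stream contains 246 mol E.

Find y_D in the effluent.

0.266

For E: n = n₀ − 2ξ → 246 = 424 − 2ξ, giving ξ = 89 mol.
Outlet amounts (n = n₀ + ν ξ):
  E: 424 − 2(89) = 246
  D: 0 + 1(89) = 89
Total out = 335 mol; y_D = 89 / 335 = 0.2657.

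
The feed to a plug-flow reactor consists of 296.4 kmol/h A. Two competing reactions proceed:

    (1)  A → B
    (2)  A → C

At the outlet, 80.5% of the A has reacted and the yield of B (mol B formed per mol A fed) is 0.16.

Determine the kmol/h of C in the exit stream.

Yield of B: 1ξ₁ / 296.4 = 0.16 → ξ₁ = 47.42 kmol/h.
Conversion of A: 1ξ₁ + 1ξ₂ = 0.805 × 296.4 = 238.6 → ξ₂ = 191.2 kmol/h.
Outlet amounts (n = n₀ + Σ ν·ξ):
  A: 296.4 − 1(47.42) − 1(191.2) = 57.8
  B: 0 + 1(47.42) = 47.42
  C: 0 + 1(191.2) = 191.2

191 kmol/h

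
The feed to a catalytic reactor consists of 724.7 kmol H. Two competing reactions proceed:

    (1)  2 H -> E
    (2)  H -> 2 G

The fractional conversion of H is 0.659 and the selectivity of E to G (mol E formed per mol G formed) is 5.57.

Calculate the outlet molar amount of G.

Conversion of H: H consumed = 0.659 × 724.7 = 477.6 kmol = 2ξ₁ + 1ξ₂.
Selectivity: 1ξ₁ / (2ξ₂) = 5.57 → ξ₁ = 11.14 ξ₂.
Substitute: (2·11.14 + 1) ξ₂ = 477.6 → ξ₂ = 20.51 kmol, ξ₁ = 228.5 kmol.
Outlet amounts (n = n₀ + Σ ν·ξ):
  H: 724.7 − 2(228.5) − 1(20.51) = 247.1
  E: 0 + 1(228.5) = 228.5
  G: 0 + 2(20.51) = 41.03

41 kmol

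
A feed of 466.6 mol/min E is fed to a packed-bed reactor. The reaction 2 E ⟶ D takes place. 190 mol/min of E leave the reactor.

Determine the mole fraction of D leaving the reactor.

For E: n = n₀ − 2ξ → 190 = 466.6 − 2ξ, giving ξ = 138.3 mol/min.
Outlet amounts (n = n₀ + ν ξ):
  E: 466.6 − 2(138.3) = 190
  D: 0 + 1(138.3) = 138.3
Total out = 328.3 mol/min; y_D = 138.3 / 328.3 = 0.4213.

0.421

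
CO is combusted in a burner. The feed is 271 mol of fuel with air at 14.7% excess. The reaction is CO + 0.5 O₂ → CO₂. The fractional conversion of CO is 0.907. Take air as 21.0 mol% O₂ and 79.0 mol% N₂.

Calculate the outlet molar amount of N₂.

Stoichiometric O₂ = 0.5 × 271 = 135.5 mol; O₂ fed = 135.5 × 1.147 = 155.4 mol.
N₂ fed = 155.4 × 79/21 = 584.7 mol.
Fuel reacted = 0.907 × 271 → ξ = 245.8 mol.
Outlet (n = n₀ + ν ξ):
  CO: 271 − 1(245.8) = 25.2
  O₂: 155.4 − 0.5(245.8) = 32.52
  N₂: 584.7 (inert)
  CO₂: 0 + 1(245.8) = 245.8

585 mol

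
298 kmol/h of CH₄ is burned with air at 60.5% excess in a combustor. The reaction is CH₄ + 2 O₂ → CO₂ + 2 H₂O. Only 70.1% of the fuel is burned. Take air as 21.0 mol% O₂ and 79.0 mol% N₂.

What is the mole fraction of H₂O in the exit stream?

0.0861

Stoichiometric O₂ = 2 × 298 = 596 kmol/h; O₂ fed = 596 × 1.605 = 956.6 kmol/h.
N₂ fed = 956.6 × 79/21 = 3599 kmol/h.
Fuel reacted = 0.701 × 298 → ξ = 208.9 kmol/h.
Outlet (n = n₀ + ν ξ):
  CH₄: 298 − 1(208.9) = 89.1
  O₂: 956.6 − 2(208.9) = 538.8
  N₂: 3599 (inert)
  CO₂: 0 + 1(208.9) = 208.9
  H₂O: 0 + 2(208.9) = 417.8
Total out = 4853 kmol/h; y_H₂O = 417.8 / 4853 = 0.08609.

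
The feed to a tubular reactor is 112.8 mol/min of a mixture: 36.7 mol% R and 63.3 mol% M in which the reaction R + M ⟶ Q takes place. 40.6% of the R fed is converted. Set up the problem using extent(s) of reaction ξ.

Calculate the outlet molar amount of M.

54.6 mol/min

R reacted = 0.406 × 41.4 = 16.81 mol/min; ν_R = −1, so ξ = 16.81/1 = 16.81 mol/min.
Outlet amounts (n = n₀ + ν ξ):
  R: 41.4 − 1(16.81) = 24.59
  M: 71.4 − 1(16.81) = 54.59
  Q: 0 + 1(16.81) = 16.81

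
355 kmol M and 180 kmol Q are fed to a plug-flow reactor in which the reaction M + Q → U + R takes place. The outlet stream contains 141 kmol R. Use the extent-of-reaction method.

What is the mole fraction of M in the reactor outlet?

0.4

For R: n = n₀ + 1ξ → 141 = 0 + 1ξ, giving ξ = 141 kmol.
Outlet amounts (n = n₀ + ν ξ):
  M: 355 − 1(141) = 214
  Q: 180 − 1(141) = 39
  U: 0 + 1(141) = 141
  R: 0 + 1(141) = 141
Total out = 535 kmol; y_M = 214 / 535 = 0.4.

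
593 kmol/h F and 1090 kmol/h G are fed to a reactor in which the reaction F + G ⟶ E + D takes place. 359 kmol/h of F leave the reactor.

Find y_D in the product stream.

For F: n = n₀ − 1ξ → 359 = 593 − 1ξ, giving ξ = 234 kmol/h.
Outlet amounts (n = n₀ + ν ξ):
  F: 593 − 1(234) = 359
  G: 1090 − 1(234) = 856
  E: 0 + 1(234) = 234
  D: 0 + 1(234) = 234
Total out = 1683 kmol/h; y_D = 234 / 1683 = 0.139.

0.139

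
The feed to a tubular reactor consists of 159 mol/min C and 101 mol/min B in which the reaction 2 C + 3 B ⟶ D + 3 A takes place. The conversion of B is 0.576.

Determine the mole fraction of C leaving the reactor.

0.5

B reacted = 0.576 × 101 = 58.18 mol/min; ν_B = −3, so ξ = 58.18/3 = 19.39 mol/min.
Outlet amounts (n = n₀ + ν ξ):
  C: 159 − 2(19.39) = 120.2
  B: 101 − 3(19.39) = 42.82
  D: 0 + 1(19.39) = 19.39
  A: 0 + 3(19.39) = 58.18
Total out = 240.6 mol/min; y_C = 120.2 / 240.6 = 0.4996.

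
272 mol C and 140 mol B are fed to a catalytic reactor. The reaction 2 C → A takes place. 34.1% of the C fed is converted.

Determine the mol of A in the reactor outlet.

46.4 mol

C reacted = 0.341 × 272 = 92.75 mol; ν_C = −2, so ξ = 92.75/2 = 46.38 mol.
Outlet amounts (n = n₀ + ν ξ):
  C: 272 − 2(46.38) = 179.2
  A: 0 + 1(46.38) = 46.38
  B: 140 (inert)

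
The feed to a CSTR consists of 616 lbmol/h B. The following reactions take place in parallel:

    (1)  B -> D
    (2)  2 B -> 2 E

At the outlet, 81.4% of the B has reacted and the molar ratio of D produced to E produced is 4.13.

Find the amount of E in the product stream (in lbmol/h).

Conversion of B: B consumed = 0.814 × 616 = 501.4 lbmol/h = 1ξ₁ + 2ξ₂.
Selectivity: 1ξ₁ / (2ξ₂) = 4.13 → ξ₁ = 8.26 ξ₂.
Substitute: (1·8.26 + 2) ξ₂ = 501.4 → ξ₂ = 48.87 lbmol/h, ξ₁ = 403.7 lbmol/h.
Outlet amounts (n = n₀ + Σ ν·ξ):
  B: 616 − 1(403.7) − 2(48.87) = 114.6
  D: 0 + 1(403.7) = 403.7
  E: 0 + 2(48.87) = 97.74

97.7 lbmol/h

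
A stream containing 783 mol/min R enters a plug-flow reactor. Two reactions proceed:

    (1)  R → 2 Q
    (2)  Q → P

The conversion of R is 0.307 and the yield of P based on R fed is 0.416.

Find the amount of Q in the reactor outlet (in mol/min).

Conversion of R: R consumed = 1ξ₁ = 0.307 × 783 → ξ₁ = 240.4 mol/min.
Yield of P: 1ξ₂ / 783 = 0.416 → ξ₂ = 325.7 mol/min.
Outlet amounts (n = n₀ + Σ ν·ξ):
  R: 783 − 1(240.4) = 542.6
  Q: 0 + 2(240.4) − 1(325.7) = 155
  P: 0 + 1(325.7) = 325.7

155 mol/min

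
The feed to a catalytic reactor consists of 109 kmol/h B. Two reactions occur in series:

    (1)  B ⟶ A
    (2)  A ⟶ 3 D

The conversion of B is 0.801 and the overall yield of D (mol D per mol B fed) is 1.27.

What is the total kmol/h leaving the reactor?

Conversion of B: B consumed = 1ξ₁ = 0.801 × 109 → ξ₁ = 87.31 kmol/h.
Yield of D: 3ξ₂ / 109 = 1.27 → ξ₂ = 46.14 kmol/h.
Outlet amounts (n = n₀ + Σ ν·ξ):
  B: 109 − 1(87.31) = 21.69
  A: 0 + 1(87.31) − 1(46.14) = 41.17
  D: 0 + 3(46.14) = 138.4
Total out = 21.69 + 41.17 + 138.4 = 201.3 kmol/h.

201 kmol/h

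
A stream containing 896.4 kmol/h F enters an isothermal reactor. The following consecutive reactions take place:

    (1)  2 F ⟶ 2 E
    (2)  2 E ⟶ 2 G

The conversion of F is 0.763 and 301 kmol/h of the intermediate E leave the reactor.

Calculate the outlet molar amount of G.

383 kmol/h

Conversion of F: F consumed = 2ξ₁ = 0.763 × 896.4 → ξ₁ = 342 kmol/h.
E balance: n_E = 0 + 2ξ₁ − 2ξ₂ = 301 → ξ₂ = (2·342 − 301)/2 = 191.5 kmol/h.
Outlet amounts (n = n₀ + Σ ν·ξ):
  F: 896.4 − 2(342) = 212.4
  E: 0 + 2(342) − 2(191.5) = 301
  G: 0 + 2(191.5) = 383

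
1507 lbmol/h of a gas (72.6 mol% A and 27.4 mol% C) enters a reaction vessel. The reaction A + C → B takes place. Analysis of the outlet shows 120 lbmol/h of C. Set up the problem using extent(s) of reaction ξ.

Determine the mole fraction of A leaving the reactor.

For C: n = n₀ − 1ξ → 120 = 412.9 − 1ξ, giving ξ = 292.9 lbmol/h.
Outlet amounts (n = n₀ + ν ξ):
  A: 1094 − 1(292.9) = 801.2
  C: 412.9 − 1(292.9) = 120
  B: 0 + 1(292.9) = 292.9
Total out = 1214 lbmol/h; y_A = 801.2 / 1214 = 0.6599.

0.66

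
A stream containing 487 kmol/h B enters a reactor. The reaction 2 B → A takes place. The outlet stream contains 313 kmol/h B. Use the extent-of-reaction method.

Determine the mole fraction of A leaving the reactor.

For B: n = n₀ − 2ξ → 313 = 487 − 2ξ, giving ξ = 87 kmol/h.
Outlet amounts (n = n₀ + ν ξ):
  B: 487 − 2(87) = 313
  A: 0 + 1(87) = 87
Total out = 400 kmol/h; y_A = 87 / 400 = 0.2175.

0.217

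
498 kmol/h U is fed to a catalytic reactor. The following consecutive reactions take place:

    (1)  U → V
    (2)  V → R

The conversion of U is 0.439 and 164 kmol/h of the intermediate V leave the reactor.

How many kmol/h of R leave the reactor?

Conversion of U: U consumed = 1ξ₁ = 0.439 × 498 → ξ₁ = 218.6 kmol/h.
V balance: n_V = 0 + 1ξ₁ − 1ξ₂ = 164 → ξ₂ = (1·218.6 − 164)/1 = 54.62 kmol/h.
Outlet amounts (n = n₀ + Σ ν·ξ):
  U: 498 − 1(218.6) = 279.4
  V: 0 + 1(218.6) − 1(54.62) = 164
  R: 0 + 1(54.62) = 54.62

54.6 kmol/h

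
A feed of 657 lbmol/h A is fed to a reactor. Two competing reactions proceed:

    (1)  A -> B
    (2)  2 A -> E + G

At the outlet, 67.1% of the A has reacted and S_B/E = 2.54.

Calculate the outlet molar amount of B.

247 lbmol/h

Conversion of A: A consumed = 0.671 × 657 = 440.8 lbmol/h = 1ξ₁ + 2ξ₂.
Selectivity: 1ξ₁ / (1ξ₂) = 2.54 → ξ₁ = 2.54 ξ₂.
Substitute: (1·2.54 + 2) ξ₂ = 440.8 → ξ₂ = 97.1 lbmol/h, ξ₁ = 246.6 lbmol/h.
Outlet amounts (n = n₀ + Σ ν·ξ):
  A: 657 − 1(246.6) − 2(97.1) = 216.2
  B: 0 + 1(246.6) = 246.6
  E: 0 + 1(97.1) = 97.1
  G: 0 + 1(97.1) = 97.1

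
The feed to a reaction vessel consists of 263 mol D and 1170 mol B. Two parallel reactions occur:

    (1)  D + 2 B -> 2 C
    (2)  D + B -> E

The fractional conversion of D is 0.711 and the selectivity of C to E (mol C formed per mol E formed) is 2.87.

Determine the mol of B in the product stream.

Conversion of D: D consumed = 0.711 × 263 = 187 mol = 1ξ₁ + 1ξ₂.
Selectivity: 2ξ₁ / (1ξ₂) = 2.87 → ξ₁ = 1.435 ξ₂.
Substitute: (1·1.435 + 1) ξ₂ = 187 → ξ₂ = 76.79 mol, ξ₁ = 110.2 mol.
Outlet amounts (n = n₀ + Σ ν·ξ):
  D: 263 − 1(110.2) − 1(76.79) = 76.01
  B: 1170 − 2(110.2) − 1(76.79) = 872.8
  C: 0 + 2(110.2) = 220.4
  E: 0 + 1(76.79) = 76.79

873 mol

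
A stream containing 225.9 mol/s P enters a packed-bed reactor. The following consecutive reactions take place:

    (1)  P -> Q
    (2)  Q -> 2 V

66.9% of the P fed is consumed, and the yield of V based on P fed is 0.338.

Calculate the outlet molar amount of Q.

113 mol/s

Conversion of P: P consumed = 1ξ₁ = 0.669 × 225.9 → ξ₁ = 151.1 mol/s.
Yield of V: 2ξ₂ / 225.9 = 0.338 → ξ₂ = 38.18 mol/s.
Outlet amounts (n = n₀ + Σ ν·ξ):
  P: 225.9 − 1(151.1) = 74.77
  Q: 0 + 1(151.1) − 1(38.18) = 113
  V: 0 + 2(38.18) = 76.35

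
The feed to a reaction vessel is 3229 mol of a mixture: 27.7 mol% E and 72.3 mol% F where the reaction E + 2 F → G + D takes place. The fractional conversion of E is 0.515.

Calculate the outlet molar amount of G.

461 mol

E reacted = 0.515 × 894.4 = 460.6 mol; ν_E = −1, so ξ = 460.6/1 = 460.6 mol.
Outlet amounts (n = n₀ + ν ξ):
  E: 894.4 − 1(460.6) = 433.8
  F: 2335 − 2(460.6) = 1413
  G: 0 + 1(460.6) = 460.6
  D: 0 + 1(460.6) = 460.6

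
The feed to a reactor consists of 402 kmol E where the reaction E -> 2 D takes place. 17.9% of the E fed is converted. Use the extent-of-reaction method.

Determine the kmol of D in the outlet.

E reacted = 0.179 × 402 = 71.96 kmol; ν_E = −1, so ξ = 71.96/1 = 71.96 kmol.
Outlet amounts (n = n₀ + ν ξ):
  E: 402 − 1(71.96) = 330
  D: 0 + 2(71.96) = 143.9

144 kmol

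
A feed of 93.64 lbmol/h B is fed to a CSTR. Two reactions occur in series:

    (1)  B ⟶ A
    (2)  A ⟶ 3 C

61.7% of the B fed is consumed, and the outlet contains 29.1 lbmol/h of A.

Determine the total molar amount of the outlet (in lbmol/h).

Conversion of B: B consumed = 1ξ₁ = 0.617 × 93.64 → ξ₁ = 57.78 lbmol/h.
A balance: n_A = 0 + 1ξ₁ − 1ξ₂ = 29.1 → ξ₂ = (1·57.78 − 29.1)/1 = 28.68 lbmol/h.
Outlet amounts (n = n₀ + Σ ν·ξ):
  B: 93.64 − 1(57.78) = 35.86
  A: 0 + 1(57.78) − 1(28.68) = 29.1
  C: 0 + 3(28.68) = 86.03
Total out = 35.86 + 29.1 + 86.03 = 151 lbmol/h.

151 lbmol/h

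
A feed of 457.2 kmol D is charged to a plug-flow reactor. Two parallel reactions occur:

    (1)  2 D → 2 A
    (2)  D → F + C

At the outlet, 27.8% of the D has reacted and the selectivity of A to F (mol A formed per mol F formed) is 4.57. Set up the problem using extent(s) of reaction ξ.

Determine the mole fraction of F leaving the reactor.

Conversion of D: D consumed = 0.278 × 457.2 = 127.1 kmol = 2ξ₁ + 1ξ₂.
Selectivity: 2ξ₁ / (1ξ₂) = 4.57 → ξ₁ = 2.285 ξ₂.
Substitute: (2·2.285 + 1) ξ₂ = 127.1 → ξ₂ = 22.82 kmol, ξ₁ = 52.14 kmol.
Outlet amounts (n = n₀ + Σ ν·ξ):
  D: 457.2 − 2(52.14) − 1(22.82) = 330.1
  A: 0 + 2(52.14) = 104.3
  F: 0 + 1(22.82) = 22.82
  C: 0 + 1(22.82) = 22.82
Total out = 480 kmol; y_F = 22.82 / 480 = 0.04754.

0.0475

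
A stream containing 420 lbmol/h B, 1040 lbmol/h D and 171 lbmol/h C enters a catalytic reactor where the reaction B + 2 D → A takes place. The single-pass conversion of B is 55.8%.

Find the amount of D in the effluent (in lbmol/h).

571 lbmol/h

B reacted = 0.558 × 420 = 234.4 lbmol/h; ν_B = −1, so ξ = 234.4/1 = 234.4 lbmol/h.
Outlet amounts (n = n₀ + ν ξ):
  B: 420 − 1(234.4) = 185.6
  D: 1040 − 2(234.4) = 571.3
  A: 0 + 1(234.4) = 234.4
  C: 171 (inert)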